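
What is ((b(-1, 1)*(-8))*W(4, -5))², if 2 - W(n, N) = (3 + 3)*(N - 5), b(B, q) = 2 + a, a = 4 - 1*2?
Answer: 3936256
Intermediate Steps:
a = 2 (a = 4 - 2 = 2)
b(B, q) = 4 (b(B, q) = 2 + 2 = 4)
W(n, N) = 32 - 6*N (W(n, N) = 2 - (3 + 3)*(N - 5) = 2 - 6*(-5 + N) = 2 - (-30 + 6*N) = 2 + (30 - 6*N) = 32 - 6*N)
((b(-1, 1)*(-8))*W(4, -5))² = ((4*(-8))*(32 - 6*(-5)))² = (-32*(32 + 30))² = (-32*62)² = (-1984)² = 3936256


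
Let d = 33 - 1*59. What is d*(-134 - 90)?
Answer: 5824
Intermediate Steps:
d = -26 (d = 33 - 59 = -26)
d*(-134 - 90) = -26*(-134 - 90) = -26*(-224) = 5824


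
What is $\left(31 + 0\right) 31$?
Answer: $961$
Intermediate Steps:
$\left(31 + 0\right) 31 = 31 \cdot 31 = 961$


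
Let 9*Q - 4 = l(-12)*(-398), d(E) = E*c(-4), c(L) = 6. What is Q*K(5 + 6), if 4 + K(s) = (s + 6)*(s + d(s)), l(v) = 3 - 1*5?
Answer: 116000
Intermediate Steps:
l(v) = -2 (l(v) = 3 - 5 = -2)
d(E) = 6*E (d(E) = E*6 = 6*E)
Q = 800/9 (Q = 4/9 + (-2*(-398))/9 = 4/9 + (1/9)*796 = 4/9 + 796/9 = 800/9 ≈ 88.889)
K(s) = -4 + 7*s*(6 + s) (K(s) = -4 + (s + 6)*(s + 6*s) = -4 + (6 + s)*(7*s) = -4 + 7*s*(6 + s))
Q*K(5 + 6) = 800*(-4 + 7*(5 + 6)**2 + 42*(5 + 6))/9 = 800*(-4 + 7*11**2 + 42*11)/9 = 800*(-4 + 7*121 + 462)/9 = 800*(-4 + 847 + 462)/9 = (800/9)*1305 = 116000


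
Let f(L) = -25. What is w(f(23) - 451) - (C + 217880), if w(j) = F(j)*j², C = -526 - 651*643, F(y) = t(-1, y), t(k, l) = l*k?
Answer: 108051415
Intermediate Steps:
t(k, l) = k*l
F(y) = -y
C = -419119 (C = -526 - 418593 = -419119)
w(j) = -j³ (w(j) = (-j)*j² = -j³)
w(f(23) - 451) - (C + 217880) = -(-25 - 451)³ - (-419119 + 217880) = -1*(-476)³ - 1*(-201239) = -1*(-107850176) + 201239 = 107850176 + 201239 = 108051415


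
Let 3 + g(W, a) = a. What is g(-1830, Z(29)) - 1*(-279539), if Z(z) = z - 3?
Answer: 279562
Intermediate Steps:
Z(z) = -3 + z
g(W, a) = -3 + a
g(-1830, Z(29)) - 1*(-279539) = (-3 + (-3 + 29)) - 1*(-279539) = (-3 + 26) + 279539 = 23 + 279539 = 279562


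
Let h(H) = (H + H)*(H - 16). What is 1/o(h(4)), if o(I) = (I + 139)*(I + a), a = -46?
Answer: -1/6106 ≈ -0.00016377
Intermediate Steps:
h(H) = 2*H*(-16 + H) (h(H) = (2*H)*(-16 + H) = 2*H*(-16 + H))
o(I) = (-46 + I)*(139 + I) (o(I) = (I + 139)*(I - 46) = (139 + I)*(-46 + I) = (-46 + I)*(139 + I))
1/o(h(4)) = 1/(-6394 + (2*4*(-16 + 4))**2 + 93*(2*4*(-16 + 4))) = 1/(-6394 + (2*4*(-12))**2 + 93*(2*4*(-12))) = 1/(-6394 + (-96)**2 + 93*(-96)) = 1/(-6394 + 9216 - 8928) = 1/(-6106) = -1/6106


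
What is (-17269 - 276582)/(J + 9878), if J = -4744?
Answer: -293851/5134 ≈ -57.236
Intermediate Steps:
(-17269 - 276582)/(J + 9878) = (-17269 - 276582)/(-4744 + 9878) = -293851/5134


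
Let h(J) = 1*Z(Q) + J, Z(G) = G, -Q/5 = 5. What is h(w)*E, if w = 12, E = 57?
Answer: -741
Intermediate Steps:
Q = -25 (Q = -5*5 = -25)
h(J) = -25 + J (h(J) = 1*(-25) + J = -25 + J)
h(w)*E = (-25 + 12)*57 = -13*57 = -741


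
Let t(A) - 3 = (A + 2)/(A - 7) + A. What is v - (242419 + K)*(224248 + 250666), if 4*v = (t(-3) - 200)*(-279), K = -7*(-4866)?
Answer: -5252187347639/40 ≈ -1.3130e+11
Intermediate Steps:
K = 34062
t(A) = 3 + A + (2 + A)/(-7 + A) (t(A) = 3 + ((A + 2)/(A - 7) + A) = 3 + ((2 + A)/(-7 + A) + A) = 3 + (A + (2 + A)/(-7 + A)) = 3 + A + (2 + A)/(-7 + A))
v = 557721/40 (v = (((-19 + (-3)**2 - 3*(-3))/(-7 - 3) - 200)*(-279))/4 = (((-19 + 9 + 9)/(-10) - 200)*(-279))/4 = ((-1/10*(-1) - 200)*(-279))/4 = ((1/10 - 200)*(-279))/4 = (-1999/10*(-279))/4 = (1/4)*(557721/10) = 557721/40 ≈ 13943.)
v - (242419 + K)*(224248 + 250666) = 557721/40 - (242419 + 34062)*(224248 + 250666) = 557721/40 - 276481*474914 = 557721/40 - 1*131304697634 = 557721/40 - 131304697634 = -5252187347639/40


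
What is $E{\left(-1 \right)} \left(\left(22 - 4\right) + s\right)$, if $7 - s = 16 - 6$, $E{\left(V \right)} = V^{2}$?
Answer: $15$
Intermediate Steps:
$s = -3$ ($s = 7 - \left(16 - 6\right) = 7 - 10 = -3$)
$E{\left(-1 \right)} \left(\left(22 - 4\right) + s\right) = \left(-1\right)^{2} \left(\left(22 - 4\right) - 3\right) = 1 \left(\left(22 - 4\right) - 3\right) = 1 \left(18 - 3\right) = 1 \cdot 15 = 15$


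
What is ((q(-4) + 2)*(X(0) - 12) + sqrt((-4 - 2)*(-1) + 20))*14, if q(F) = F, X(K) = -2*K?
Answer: 336 + 14*sqrt(26) ≈ 407.39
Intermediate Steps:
((q(-4) + 2)*(X(0) - 12) + sqrt((-4 - 2)*(-1) + 20))*14 = ((-4 + 2)*(-2*0 - 12) + sqrt((-4 - 2)*(-1) + 20))*14 = (-2*(0 - 12) + sqrt(-6*(-1) + 20))*14 = (-2*(-12) + sqrt(6 + 20))*14 = (24 + sqrt(26))*14 = 336 + 14*sqrt(26)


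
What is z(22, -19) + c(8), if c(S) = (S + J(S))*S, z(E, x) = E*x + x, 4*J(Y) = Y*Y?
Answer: -245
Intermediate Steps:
J(Y) = Y**2/4 (J(Y) = (Y*Y)/4 = Y**2/4)
z(E, x) = x + E*x
c(S) = S*(S + S**2/4) (c(S) = (S + S**2/4)*S = S*(S + S**2/4))
z(22, -19) + c(8) = -19*(1 + 22) + (1/4)*8**2*(4 + 8) = -19*23 + (1/4)*64*12 = -437 + 192 = -245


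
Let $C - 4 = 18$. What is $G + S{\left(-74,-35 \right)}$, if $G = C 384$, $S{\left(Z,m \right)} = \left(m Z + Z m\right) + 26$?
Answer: $13654$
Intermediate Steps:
$C = 22$ ($C = 4 + 18 = 22$)
$S{\left(Z,m \right)} = 26 + 2 Z m$ ($S{\left(Z,m \right)} = \left(Z m + Z m\right) + 26 = 2 Z m + 26 = 26 + 2 Z m$)
$G = 8448$ ($G = 22 \cdot 384 = 8448$)
$G + S{\left(-74,-35 \right)} = 8448 + \left(26 + 2 \left(-74\right) \left(-35\right)\right) = 8448 + \left(26 + 5180\right) = 8448 + 5206 = 13654$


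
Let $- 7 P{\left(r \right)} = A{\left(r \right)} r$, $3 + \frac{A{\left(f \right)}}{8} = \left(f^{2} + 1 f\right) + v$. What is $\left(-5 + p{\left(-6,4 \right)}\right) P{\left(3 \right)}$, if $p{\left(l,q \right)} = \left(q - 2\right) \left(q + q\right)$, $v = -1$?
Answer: $- \frac{2112}{7} \approx -301.71$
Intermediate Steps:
$A{\left(f \right)} = -32 + 8 f + 8 f^{2}$ ($A{\left(f \right)} = -24 + 8 \left(\left(f^{2} + 1 f\right) - 1\right) = -24 + 8 \left(\left(f^{2} + f\right) - 1\right) = -24 + 8 \left(\left(f + f^{2}\right) - 1\right) = -24 + 8 \left(-1 + f + f^{2}\right) = -24 + \left(-8 + 8 f + 8 f^{2}\right) = -32 + 8 f + 8 f^{2}$)
$P{\left(r \right)} = - \frac{r \left(-32 + 8 r + 8 r^{2}\right)}{7}$ ($P{\left(r \right)} = - \frac{\left(-32 + 8 r + 8 r^{2}\right) r}{7} = - \frac{r \left(-32 + 8 r + 8 r^{2}\right)}{7}$)
$p{\left(l,q \right)} = 2 q \left(-2 + q\right)$ ($p{\left(l,q \right)} = \left(-2 + q\right) 2 q = 2 q \left(-2 + q\right)$)
$\left(-5 + p{\left(-6,4 \right)}\right) P{\left(3 \right)} = \left(-5 + 2 \cdot 4 \left(-2 + 4\right)\right) \frac{8}{7} \cdot 3 \left(4 - 3 - 3^{2}\right) = \left(-5 + 2 \cdot 4 \cdot 2\right) \frac{8}{7} \cdot 3 \left(4 - 3 - 9\right) = \left(-5 + 16\right) \frac{8}{7} \cdot 3 \left(4 - 3 - 9\right) = 11 \cdot \frac{8}{7} \cdot 3 \left(-8\right) = 11 \left(- \frac{192}{7}\right) = - \frac{2112}{7}$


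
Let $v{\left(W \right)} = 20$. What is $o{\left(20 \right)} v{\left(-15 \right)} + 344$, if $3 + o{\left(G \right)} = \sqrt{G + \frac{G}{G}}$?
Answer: $284 + 20 \sqrt{21} \approx 375.65$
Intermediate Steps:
$o{\left(G \right)} = -3 + \sqrt{1 + G}$ ($o{\left(G \right)} = -3 + \sqrt{G + \frac{G}{G}} = -3 + \sqrt{G + 1} = -3 + \sqrt{1 + G}$)
$o{\left(20 \right)} v{\left(-15 \right)} + 344 = \left(-3 + \sqrt{1 + 20}\right) 20 + 344 = \left(-3 + \sqrt{21}\right) 20 + 344 = \left(-60 + 20 \sqrt{21}\right) + 344 = 284 + 20 \sqrt{21}$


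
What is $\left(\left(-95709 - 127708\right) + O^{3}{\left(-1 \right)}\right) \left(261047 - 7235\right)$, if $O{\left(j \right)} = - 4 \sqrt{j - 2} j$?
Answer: $-56705915604 - 48731904 i \sqrt{3} \approx -5.6706 \cdot 10^{10} - 8.4406 \cdot 10^{7} i$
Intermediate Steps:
$O{\left(j \right)} = - 4 j \sqrt{-2 + j}$ ($O{\left(j \right)} = - 4 \sqrt{-2 + j} j = - 4 j \sqrt{-2 + j}$)
$\left(\left(-95709 - 127708\right) + O^{3}{\left(-1 \right)}\right) \left(261047 - 7235\right) = \left(\left(-95709 - 127708\right) + \left(\left(-4\right) \left(-1\right) \sqrt{-2 - 1}\right)^{3}\right) \left(261047 - 7235\right) = \left(-223417 + \left(\left(-4\right) \left(-1\right) \sqrt{-3}\right)^{3}\right) 253812 = \left(-223417 + \left(\left(-4\right) \left(-1\right) i \sqrt{3}\right)^{3}\right) 253812 = \left(-223417 + \left(4 i \sqrt{3}\right)^{3}\right) 253812 = \left(-223417 - 192 i \sqrt{3}\right) 253812 = -56705915604 - 48731904 i \sqrt{3}$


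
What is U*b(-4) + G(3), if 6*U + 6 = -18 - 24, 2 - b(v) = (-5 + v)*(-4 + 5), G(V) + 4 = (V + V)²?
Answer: -56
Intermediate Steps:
G(V) = -4 + 4*V² (G(V) = -4 + (V + V)² = -4 + (2*V)² = -4 + 4*V²)
b(v) = 7 - v (b(v) = 2 - (-5 + v)*(-4 + 5) = 2 - (-5 + v) = 2 + (5 - v) = 7 - v)
U = -8 (U = -1 + (-18 - 24)/6 = -1 + (⅙)*(-42) = -1 - 7 = -8)
U*b(-4) + G(3) = -8*(7 - 1*(-4)) + (-4 + 4*3²) = -8*(7 + 4) + (-4 + 4*9) = -8*11 + (-4 + 36) = -88 + 32 = -56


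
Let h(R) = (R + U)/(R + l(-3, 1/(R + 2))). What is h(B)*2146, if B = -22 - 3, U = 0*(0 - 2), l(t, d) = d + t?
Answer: 246790/129 ≈ 1913.1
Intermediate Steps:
U = 0 (U = 0*(-2) = 0)
B = -25
h(R) = R/(-3 + R + 1/(2 + R)) (h(R) = (R + 0)/(R + (1/(R + 2) - 3)) = R/(R + (1/(2 + R) - 3)) = R/(R + (-3 + 1/(2 + R))) = R/(-3 + R + 1/(2 + R)))
h(B)*2146 = -25*(2 - 25)/(-5 + (-25)² - 1*(-25))*2146 = -25*(-23)/(-5 + 625 + 25)*2146 = -25*(-23)/645*2146 = -25*1/645*(-23)*2146 = (115/129)*2146 = 246790/129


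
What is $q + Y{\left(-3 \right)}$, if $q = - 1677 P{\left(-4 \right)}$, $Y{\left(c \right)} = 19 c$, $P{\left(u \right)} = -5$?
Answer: $8328$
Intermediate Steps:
$q = 8385$ ($q = \left(-1677\right) \left(-5\right) = 8385$)
$q + Y{\left(-3 \right)} = 8385 + 19 \left(-3\right) = 8385 - 57 = 8328$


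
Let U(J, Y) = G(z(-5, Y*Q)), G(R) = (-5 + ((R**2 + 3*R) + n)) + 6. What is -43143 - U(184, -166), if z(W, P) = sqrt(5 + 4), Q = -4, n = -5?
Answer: -43157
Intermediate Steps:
z(W, P) = 3 (z(W, P) = sqrt(9) = 3)
G(R) = -4 + R**2 + 3*R (G(R) = (-5 + ((R**2 + 3*R) - 5)) + 6 = (-5 + (-5 + R**2 + 3*R)) + 6 = (-10 + R**2 + 3*R) + 6 = -4 + R**2 + 3*R)
U(J, Y) = 14 (U(J, Y) = -4 + 3**2 + 3*3 = -4 + 9 + 9 = 14)
-43143 - U(184, -166) = -43143 - 1*14 = -43143 - 14 = -43157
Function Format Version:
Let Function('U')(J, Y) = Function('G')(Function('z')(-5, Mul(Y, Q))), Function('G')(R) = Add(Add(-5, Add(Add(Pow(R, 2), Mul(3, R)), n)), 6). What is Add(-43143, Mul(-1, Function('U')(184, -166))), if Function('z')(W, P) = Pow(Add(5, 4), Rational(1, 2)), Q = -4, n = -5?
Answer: -43157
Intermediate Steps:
Function('z')(W, P) = 3 (Function('z')(W, P) = Pow(9, Rational(1, 2)) = 3)
Function('G')(R) = Add(-4, Pow(R, 2), Mul(3, R)) (Function('G')(R) = Add(Add(-5, Add(Add(Pow(R, 2), Mul(3, R)), -5)), 6) = Add(Add(-5, Add(-5, Pow(R, 2), Mul(3, R))), 6) = Add(Add(-10, Pow(R, 2), Mul(3, R)), 6) = Add(-4, Pow(R, 2), Mul(3, R)))
Function('U')(J, Y) = 14 (Function('U')(J, Y) = Add(-4, Pow(3, 2), Mul(3, 3)) = Add(-4, 9, 9) = 14)
Add(-43143, Mul(-1, Function('U')(184, -166))) = Add(-43143, Mul(-1, 14)) = Add(-43143, -14) = -43157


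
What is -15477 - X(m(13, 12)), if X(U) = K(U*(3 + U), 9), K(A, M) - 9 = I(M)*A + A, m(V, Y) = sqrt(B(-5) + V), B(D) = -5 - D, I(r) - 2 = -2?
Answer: -15499 - 3*sqrt(13) ≈ -15510.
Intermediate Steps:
I(r) = 0 (I(r) = 2 - 2 = 0)
m(V, Y) = sqrt(V) (m(V, Y) = sqrt((-5 - 1*(-5)) + V) = sqrt((-5 + 5) + V) = sqrt(0 + V) = sqrt(V))
K(A, M) = 9 + A (K(A, M) = 9 + (0*A + A) = 9 + (0 + A) = 9 + A)
X(U) = 9 + U*(3 + U)
-15477 - X(m(13, 12)) = -15477 - (9 + sqrt(13)*(3 + sqrt(13))) = -15477 + (-9 - sqrt(13)*(3 + sqrt(13))) = -15486 - sqrt(13)*(3 + sqrt(13))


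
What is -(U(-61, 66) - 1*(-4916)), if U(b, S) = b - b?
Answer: -4916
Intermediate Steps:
U(b, S) = 0
-(U(-61, 66) - 1*(-4916)) = -(0 - 1*(-4916)) = -(0 + 4916) = -1*4916 = -4916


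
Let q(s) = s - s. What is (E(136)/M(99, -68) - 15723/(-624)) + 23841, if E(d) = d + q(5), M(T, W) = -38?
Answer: 94305067/3952 ≈ 23863.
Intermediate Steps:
q(s) = 0
E(d) = d (E(d) = d + 0 = d)
(E(136)/M(99, -68) - 15723/(-624)) + 23841 = (136/(-38) - 15723/(-624)) + 23841 = (136*(-1/38) - 15723*(-1/624)) + 23841 = (-68/19 + 5241/208) + 23841 = 85435/3952 + 23841 = 94305067/3952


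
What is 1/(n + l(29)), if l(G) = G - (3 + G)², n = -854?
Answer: -1/1849 ≈ -0.00054083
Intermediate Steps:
1/(n + l(29)) = 1/(-854 + (29 - (3 + 29)²)) = 1/(-854 + (29 - 1*32²)) = 1/(-854 + (29 - 1*1024)) = 1/(-854 + (29 - 1024)) = 1/(-854 - 995) = 1/(-1849) = -1/1849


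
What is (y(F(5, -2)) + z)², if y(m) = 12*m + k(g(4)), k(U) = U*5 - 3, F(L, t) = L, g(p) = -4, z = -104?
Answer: 4489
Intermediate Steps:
k(U) = -3 + 5*U (k(U) = 5*U - 3 = -3 + 5*U)
y(m) = -23 + 12*m (y(m) = 12*m + (-3 + 5*(-4)) = 12*m + (-3 - 20) = 12*m - 23 = -23 + 12*m)
(y(F(5, -2)) + z)² = ((-23 + 12*5) - 104)² = ((-23 + 60) - 104)² = (37 - 104)² = (-67)² = 4489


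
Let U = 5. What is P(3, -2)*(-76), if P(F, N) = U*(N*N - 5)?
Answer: 380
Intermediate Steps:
P(F, N) = -25 + 5*N² (P(F, N) = 5*(N*N - 5) = 5*(N² - 5) = 5*(-5 + N²) = -25 + 5*N²)
P(3, -2)*(-76) = (-25 + 5*(-2)²)*(-76) = (-25 + 5*4)*(-76) = (-25 + 20)*(-76) = -5*(-76) = 380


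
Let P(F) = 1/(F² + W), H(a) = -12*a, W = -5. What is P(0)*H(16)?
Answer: 192/5 ≈ 38.400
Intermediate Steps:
P(F) = 1/(-5 + F²) (P(F) = 1/(F² - 5) = 1/(-5 + F²))
P(0)*H(16) = (-12*16)/(-5 + 0²) = -192/(-5 + 0) = -192/(-5) = -⅕*(-192) = 192/5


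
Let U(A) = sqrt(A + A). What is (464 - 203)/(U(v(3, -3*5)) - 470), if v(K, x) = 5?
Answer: -4089/7363 - 87*sqrt(10)/73630 ≈ -0.55908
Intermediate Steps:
U(A) = sqrt(2)*sqrt(A) (U(A) = sqrt(2*A) = sqrt(2)*sqrt(A))
(464 - 203)/(U(v(3, -3*5)) - 470) = (464 - 203)/(sqrt(2)*sqrt(5) - 470) = 261/(sqrt(10) - 470) = 261/(-470 + sqrt(10))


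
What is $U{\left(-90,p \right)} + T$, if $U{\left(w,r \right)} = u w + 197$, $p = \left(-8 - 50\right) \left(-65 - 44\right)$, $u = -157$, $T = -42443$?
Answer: $-28116$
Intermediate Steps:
$p = 6322$ ($p = \left(-58\right) \left(-109\right) = 6322$)
$U{\left(w,r \right)} = 197 - 157 w$ ($U{\left(w,r \right)} = - 157 w + 197 = 197 - 157 w$)
$U{\left(-90,p \right)} + T = \left(197 - -14130\right) - 42443 = \left(197 + 14130\right) - 42443 = 14327 - 42443 = -28116$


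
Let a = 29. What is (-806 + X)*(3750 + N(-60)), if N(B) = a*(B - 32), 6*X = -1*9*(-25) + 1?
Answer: -2494010/3 ≈ -8.3134e+5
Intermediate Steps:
X = 113/3 (X = (-1*9*(-25) + 1)/6 = (-9*(-25) + 1)/6 = (225 + 1)/6 = (⅙)*226 = 113/3 ≈ 37.667)
N(B) = -928 + 29*B (N(B) = 29*(B - 32) = 29*(-32 + B) = -928 + 29*B)
(-806 + X)*(3750 + N(-60)) = (-806 + 113/3)*(3750 + (-928 + 29*(-60))) = -2305*(3750 + (-928 - 1740))/3 = -2305*(3750 - 2668)/3 = -2305/3*1082 = -2494010/3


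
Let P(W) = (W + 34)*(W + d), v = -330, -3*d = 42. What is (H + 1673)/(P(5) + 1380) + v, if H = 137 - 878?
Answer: -338638/1029 ≈ -329.09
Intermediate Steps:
d = -14 (d = -⅓*42 = -14)
H = -741
P(W) = (-14 + W)*(34 + W) (P(W) = (W + 34)*(W - 14) = (34 + W)*(-14 + W) = (-14 + W)*(34 + W))
(H + 1673)/(P(5) + 1380) + v = (-741 + 1673)/((-476 + 5² + 20*5) + 1380) - 330 = 932/((-476 + 25 + 100) + 1380) - 330 = 932/(-351 + 1380) - 330 = 932/1029 - 330 = -338638/1029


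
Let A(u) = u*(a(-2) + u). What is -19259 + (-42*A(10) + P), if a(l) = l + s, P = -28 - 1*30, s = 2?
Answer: -23517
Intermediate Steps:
P = -58 (P = -28 - 30 = -58)
a(l) = 2 + l (a(l) = l + 2 = 2 + l)
A(u) = u² (A(u) = u*((2 - 2) + u) = u*(0 + u) = u*u = u²)
-19259 + (-42*A(10) + P) = -19259 + (-42*10² - 58) = -19259 + (-42*100 - 58) = -19259 + (-4200 - 58) = -19259 - 4258 = -23517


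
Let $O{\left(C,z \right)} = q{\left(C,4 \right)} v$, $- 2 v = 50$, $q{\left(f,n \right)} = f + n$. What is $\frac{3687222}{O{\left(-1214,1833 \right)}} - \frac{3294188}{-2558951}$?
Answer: $\frac{433412255051}{3518557625} \approx 123.18$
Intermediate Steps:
$v = -25$ ($v = \left(- \frac{1}{2}\right) 50 = -25$)
$O{\left(C,z \right)} = -100 - 25 C$ ($O{\left(C,z \right)} = \left(C + 4\right) \left(-25\right) = \left(4 + C\right) \left(-25\right) = -100 - 25 C$)
$\frac{3687222}{O{\left(-1214,1833 \right)}} - \frac{3294188}{-2558951} = \frac{3687222}{-100 - -30350} - \frac{3294188}{-2558951} = \frac{3687222}{-100 + 30350} - - \frac{3294188}{2558951} = \frac{3687222}{30250} + \frac{3294188}{2558951} = 3687222 \cdot \frac{1}{30250} + \frac{3294188}{2558951} = \frac{167601}{1375} + \frac{3294188}{2558951} = \frac{433412255051}{3518557625}$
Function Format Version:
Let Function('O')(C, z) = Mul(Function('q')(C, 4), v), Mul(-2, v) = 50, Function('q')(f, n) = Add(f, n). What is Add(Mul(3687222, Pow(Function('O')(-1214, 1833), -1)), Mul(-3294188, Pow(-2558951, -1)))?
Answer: Rational(433412255051, 3518557625) ≈ 123.18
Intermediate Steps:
v = -25 (v = Mul(Rational(-1, 2), 50) = -25)
Function('O')(C, z) = Add(-100, Mul(-25, C)) (Function('O')(C, z) = Mul(Add(C, 4), -25) = Mul(Add(4, C), -25) = Add(-100, Mul(-25, C)))
Add(Mul(3687222, Pow(Function('O')(-1214, 1833), -1)), Mul(-3294188, Pow(-2558951, -1))) = Add(Mul(3687222, Pow(Add(-100, Mul(-25, -1214)), -1)), Mul(-3294188, Pow(-2558951, -1))) = Add(Mul(3687222, Pow(Add(-100, 30350), -1)), Mul(-3294188, Rational(-1, 2558951))) = Add(Mul(3687222, Pow(30250, -1)), Rational(3294188, 2558951)) = Add(Mul(3687222, Rational(1, 30250)), Rational(3294188, 2558951)) = Add(Rational(167601, 1375), Rational(3294188, 2558951)) = Rational(433412255051, 3518557625)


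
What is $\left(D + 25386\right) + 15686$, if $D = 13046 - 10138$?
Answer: $43980$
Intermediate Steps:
$D = 2908$ ($D = 13046 - 10138 = 2908$)
$\left(D + 25386\right) + 15686 = \left(2908 + 25386\right) + 15686 = 28294 + 15686 = 43980$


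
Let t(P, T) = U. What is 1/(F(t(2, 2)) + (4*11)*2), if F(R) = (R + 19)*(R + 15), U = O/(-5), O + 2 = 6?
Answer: 25/8661 ≈ 0.0028865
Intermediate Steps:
O = 4 (O = -2 + 6 = 4)
U = -4/5 (U = 4/(-5) = 4*(-1/5) = -4/5 ≈ -0.80000)
t(P, T) = -4/5
F(R) = (15 + R)*(19 + R) (F(R) = (19 + R)*(15 + R) = (15 + R)*(19 + R))
1/(F(t(2, 2)) + (4*11)*2) = 1/((285 + (-4/5)**2 + 34*(-4/5)) + (4*11)*2) = 1/((285 + 16/25 - 136/5) + 44*2) = 1/(6461/25 + 88) = 1/(8661/25) = 25/8661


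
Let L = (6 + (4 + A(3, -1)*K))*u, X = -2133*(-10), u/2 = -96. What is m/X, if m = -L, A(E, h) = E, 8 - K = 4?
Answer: 704/3555 ≈ 0.19803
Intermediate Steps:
K = 4 (K = 8 - 1*4 = 8 - 4 = 4)
u = -192 (u = 2*(-96) = -192)
X = 21330
L = -4224 (L = (6 + (4 + 3*4))*(-192) = (6 + (4 + 12))*(-192) = (6 + 16)*(-192) = 22*(-192) = -4224)
m = 4224 (m = -1*(-4224) = 4224)
m/X = 4224/21330 = 4224*(1/21330) = 704/3555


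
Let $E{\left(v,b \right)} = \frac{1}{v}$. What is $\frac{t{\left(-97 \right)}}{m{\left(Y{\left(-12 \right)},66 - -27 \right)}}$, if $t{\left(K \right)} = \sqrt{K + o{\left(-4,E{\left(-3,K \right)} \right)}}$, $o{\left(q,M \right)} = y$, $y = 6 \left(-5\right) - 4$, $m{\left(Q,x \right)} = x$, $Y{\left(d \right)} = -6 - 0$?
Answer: $\frac{i \sqrt{131}}{93} \approx 0.12307 i$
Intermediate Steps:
$Y{\left(d \right)} = -6$ ($Y{\left(d \right)} = -6 + 0 = -6$)
$y = -34$ ($y = -30 - 4 = -34$)
$o{\left(q,M \right)} = -34$
$t{\left(K \right)} = \sqrt{-34 + K}$ ($t{\left(K \right)} = \sqrt{K - 34} = \sqrt{-34 + K}$)
$\frac{t{\left(-97 \right)}}{m{\left(Y{\left(-12 \right)},66 - -27 \right)}} = \frac{\sqrt{-34 - 97}}{66 - -27} = \frac{\sqrt{-131}}{66 + 27} = \frac{i \sqrt{131}}{93}$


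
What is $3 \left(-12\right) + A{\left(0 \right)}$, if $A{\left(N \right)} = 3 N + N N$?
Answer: $-36$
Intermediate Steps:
$A{\left(N \right)} = N^{2} + 3 N$ ($A{\left(N \right)} = 3 N + N^{2} = N^{2} + 3 N$)
$3 \left(-12\right) + A{\left(0 \right)} = 3 \left(-12\right) + 0 \left(3 + 0\right) = -36 + 0 \cdot 3 = -36 + 0 = -36$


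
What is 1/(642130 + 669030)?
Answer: 1/1311160 ≈ 7.6268e-7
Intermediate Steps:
1/(642130 + 669030) = 1/1311160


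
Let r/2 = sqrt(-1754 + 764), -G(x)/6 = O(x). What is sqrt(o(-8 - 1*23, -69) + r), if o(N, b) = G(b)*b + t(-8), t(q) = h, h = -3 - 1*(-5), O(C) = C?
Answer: sqrt(-28564 + 6*I*sqrt(110)) ≈ 0.186 + 169.01*I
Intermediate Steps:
G(x) = -6*x
h = 2 (h = -3 + 5 = 2)
t(q) = 2
o(N, b) = 2 - 6*b**2 (o(N, b) = (-6*b)*b + 2 = -6*b**2 + 2 = 2 - 6*b**2)
r = 6*I*sqrt(110) (r = 2*sqrt(-1754 + 764) = 2*sqrt(-990) = 2*(3*I*sqrt(110)) = 6*I*sqrt(110) ≈ 62.929*I)
sqrt(o(-8 - 1*23, -69) + r) = sqrt((2 - 6*(-69)**2) + 6*I*sqrt(110)) = sqrt((2 - 6*4761) + 6*I*sqrt(110)) = sqrt((2 - 28566) + 6*I*sqrt(110)) = sqrt(-28564 + 6*I*sqrt(110))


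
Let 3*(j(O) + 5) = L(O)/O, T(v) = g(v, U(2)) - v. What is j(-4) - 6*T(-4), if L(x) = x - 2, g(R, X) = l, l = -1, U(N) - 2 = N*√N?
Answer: -45/2 ≈ -22.500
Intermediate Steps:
U(N) = 2 + N^(3/2) (U(N) = 2 + N*√N = 2 + N^(3/2))
g(R, X) = -1
T(v) = -1 - v
L(x) = -2 + x
j(O) = -5 + (-2 + O)/(3*O) (j(O) = -5 + ((-2 + O)/O)/3 = -5 + (-2 + O)/(3*O))
j(-4) - 6*T(-4) = (⅔)*(-1 - 7*(-4))/(-4) - 6*(-1 - 1*(-4)) = (⅔)*(-¼)*(-1 + 28) - 6*(-1 + 4) = (⅔)*(-¼)*27 - 6*3 = -9/2 - 18 = -45/2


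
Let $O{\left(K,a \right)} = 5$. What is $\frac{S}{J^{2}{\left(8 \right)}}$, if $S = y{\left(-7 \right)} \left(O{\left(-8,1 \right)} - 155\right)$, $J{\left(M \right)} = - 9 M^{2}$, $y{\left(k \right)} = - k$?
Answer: $- \frac{175}{55296} \approx -0.0031648$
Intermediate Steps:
$S = -1050$ ($S = \left(-1\right) \left(-7\right) \left(5 - 155\right) = 7 \left(-150\right) = -1050$)
$\frac{S}{J^{2}{\left(8 \right)}} = - \frac{1050}{\left(- 9 \cdot 8^{2}\right)^{2}} = - \frac{1050}{\left(\left(-9\right) 64\right)^{2}} = - \frac{1050}{\left(-576\right)^{2}} = - \frac{1050}{331776} = \left(-1050\right) \frac{1}{331776} = - \frac{175}{55296}$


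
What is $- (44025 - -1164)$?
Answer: $-45189$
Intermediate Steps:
$- (44025 - -1164) = - (44025 + 1164) = \left(-1\right) 45189 = -45189$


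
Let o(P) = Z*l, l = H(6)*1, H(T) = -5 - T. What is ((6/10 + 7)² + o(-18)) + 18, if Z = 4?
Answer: 794/25 ≈ 31.760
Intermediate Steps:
l = -11 (l = (-5 - 1*6)*1 = (-5 - 6)*1 = -11*1 = -11)
o(P) = -44 (o(P) = 4*(-11) = -44)
((6/10 + 7)² + o(-18)) + 18 = ((6/10 + 7)² - 44) + 18 = ((6*(⅒) + 7)² - 44) + 18 = ((⅗ + 7)² - 44) + 18 = ((38/5)² - 44) + 18 = (1444/25 - 44) + 18 = 344/25 + 18 = 794/25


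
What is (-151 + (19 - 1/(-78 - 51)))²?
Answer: 289918729/16641 ≈ 17422.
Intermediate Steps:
(-151 + (19 - 1/(-78 - 51)))² = (-151 + (19 - 1/(-129)))² = (-151 + (19 - 1*(-1/129)))² = (-151 + (19 + 1/129))² = (-151 + 2452/129)² = (-17027/129)² = 289918729/16641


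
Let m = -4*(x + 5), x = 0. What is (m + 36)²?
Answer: 256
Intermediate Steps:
m = -20 (m = -4*(0 + 5) = -4*5 = -20)
(m + 36)² = (-20 + 36)² = 16² = 256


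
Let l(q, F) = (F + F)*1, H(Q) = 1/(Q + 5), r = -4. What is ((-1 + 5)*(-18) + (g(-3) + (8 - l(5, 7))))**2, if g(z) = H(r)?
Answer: 5929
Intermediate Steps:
H(Q) = 1/(5 + Q)
g(z) = 1 (g(z) = 1/(5 - 4) = 1/1 = 1)
l(q, F) = 2*F (l(q, F) = (2*F)*1 = 2*F)
((-1 + 5)*(-18) + (g(-3) + (8 - l(5, 7))))**2 = ((-1 + 5)*(-18) + (1 + (8 - 2*7)))**2 = (4*(-18) + (1 + (8 - 1*14)))**2 = (-72 + (1 + (8 - 14)))**2 = (-72 + (1 - 6))**2 = (-72 - 5)**2 = (-77)**2 = 5929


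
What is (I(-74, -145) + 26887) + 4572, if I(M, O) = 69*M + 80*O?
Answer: 14753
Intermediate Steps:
(I(-74, -145) + 26887) + 4572 = ((69*(-74) + 80*(-145)) + 26887) + 4572 = ((-5106 - 11600) + 26887) + 4572 = (-16706 + 26887) + 4572 = 10181 + 4572 = 14753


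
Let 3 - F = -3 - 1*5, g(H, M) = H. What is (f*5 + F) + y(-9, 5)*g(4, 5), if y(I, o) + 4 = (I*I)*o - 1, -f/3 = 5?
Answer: 1536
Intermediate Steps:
f = -15 (f = -3*5 = -15)
y(I, o) = -5 + o*I² (y(I, o) = -4 + ((I*I)*o - 1) = -4 + (I²*o - 1) = -4 + (o*I² - 1) = -4 + (-1 + o*I²) = -5 + o*I²)
F = 11 (F = 3 - (-3 - 1*5) = 3 - (-3 - 5) = 3 - 1*(-8) = 3 + 8 = 11)
(f*5 + F) + y(-9, 5)*g(4, 5) = (-15*5 + 11) + (-5 + 5*(-9)²)*4 = (-75 + 11) + (-5 + 5*81)*4 = -64 + (-5 + 405)*4 = -64 + 400*4 = -64 + 1600 = 1536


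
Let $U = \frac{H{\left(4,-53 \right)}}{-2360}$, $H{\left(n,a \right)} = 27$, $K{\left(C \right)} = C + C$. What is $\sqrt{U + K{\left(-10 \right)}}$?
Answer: $\frac{i \sqrt{27863930}}{1180} \approx 4.4734 i$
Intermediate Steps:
$K{\left(C \right)} = 2 C$
$U = - \frac{27}{2360}$ ($U = \frac{27}{-2360} = 27 \left(- \frac{1}{2360}\right) = - \frac{27}{2360} \approx -0.011441$)
$\sqrt{U + K{\left(-10 \right)}} = \sqrt{- \frac{27}{2360} + 2 \left(-10\right)} = \sqrt{- \frac{27}{2360} - 20} = \sqrt{- \frac{47227}{2360}} = \frac{i \sqrt{27863930}}{1180}$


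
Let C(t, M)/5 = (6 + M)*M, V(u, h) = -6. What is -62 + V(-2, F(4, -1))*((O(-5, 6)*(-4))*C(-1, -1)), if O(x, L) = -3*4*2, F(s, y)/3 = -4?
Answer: 14338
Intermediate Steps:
F(s, y) = -12 (F(s, y) = 3*(-4) = -12)
O(x, L) = -24 (O(x, L) = -12*2 = -24)
C(t, M) = 5*M*(6 + M) (C(t, M) = 5*((6 + M)*M) = 5*(M*(6 + M)) = 5*M*(6 + M))
-62 + V(-2, F(4, -1))*((O(-5, 6)*(-4))*C(-1, -1)) = -62 - 6*(-24*(-4))*5*(-1)*(6 - 1) = -62 - 576*5*(-1)*5 = -62 - 576*(-25) = -62 - 6*(-2400) = -62 + 14400 = 14338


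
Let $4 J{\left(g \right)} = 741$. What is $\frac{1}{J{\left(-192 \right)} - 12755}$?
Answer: $- \frac{4}{50279} \approx -7.9556 \cdot 10^{-5}$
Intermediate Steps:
$J{\left(g \right)} = \frac{741}{4}$ ($J{\left(g \right)} = \frac{1}{4} \cdot 741 = \frac{741}{4}$)
$\frac{1}{J{\left(-192 \right)} - 12755} = \frac{1}{\frac{741}{4} - 12755} = \frac{1}{- \frac{50279}{4}} = - \frac{4}{50279}$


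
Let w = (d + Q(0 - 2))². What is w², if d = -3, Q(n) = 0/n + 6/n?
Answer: 1296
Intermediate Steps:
Q(n) = 6/n (Q(n) = 0 + 6/n = 6/n)
w = 36 (w = (-3 + 6/(0 - 2))² = (-3 + 6/(-2))² = (-3 + 6*(-½))² = (-3 - 3)² = (-6)² = 36)
w² = 36² = 1296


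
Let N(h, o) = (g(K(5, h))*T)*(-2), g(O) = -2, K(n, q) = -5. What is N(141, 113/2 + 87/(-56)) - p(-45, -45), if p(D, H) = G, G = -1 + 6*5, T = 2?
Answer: -21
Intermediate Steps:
G = 29 (G = -1 + 30 = 29)
p(D, H) = 29
N(h, o) = 8 (N(h, o) = -2*2*(-2) = -4*(-2) = 8)
N(141, 113/2 + 87/(-56)) - p(-45, -45) = 8 - 1*29 = 8 - 29 = -21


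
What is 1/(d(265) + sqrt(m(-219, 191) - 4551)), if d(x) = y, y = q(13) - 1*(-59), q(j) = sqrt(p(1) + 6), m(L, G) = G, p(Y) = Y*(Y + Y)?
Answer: 1/(59 + 2*sqrt(2) + 2*I*sqrt(1090)) ≈ 0.0075559 - 0.0080694*I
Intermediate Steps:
p(Y) = 2*Y**2 (p(Y) = Y*(2*Y) = 2*Y**2)
q(j) = 2*sqrt(2) (q(j) = sqrt(2*1**2 + 6) = sqrt(2*1 + 6) = sqrt(2 + 6) = sqrt(8) = 2*sqrt(2))
y = 59 + 2*sqrt(2) (y = 2*sqrt(2) - 1*(-59) = 2*sqrt(2) + 59 = 59 + 2*sqrt(2) ≈ 61.828)
d(x) = 59 + 2*sqrt(2)
1/(d(265) + sqrt(m(-219, 191) - 4551)) = 1/((59 + 2*sqrt(2)) + sqrt(191 - 4551)) = 1/((59 + 2*sqrt(2)) + sqrt(-4360)) = 1/((59 + 2*sqrt(2)) + 2*I*sqrt(1090)) = 1/(59 + 2*sqrt(2) + 2*I*sqrt(1090))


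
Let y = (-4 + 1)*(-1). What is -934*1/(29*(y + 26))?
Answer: -934/841 ≈ -1.1106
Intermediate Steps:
y = 3 (y = -3*(-1) = 3)
-934*1/(29*(y + 26)) = -934*1/(29*(3 + 26)) = -934/(29*29) = -934/841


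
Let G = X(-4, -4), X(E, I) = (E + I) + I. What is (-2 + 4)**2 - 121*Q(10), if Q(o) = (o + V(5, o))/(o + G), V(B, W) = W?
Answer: 1214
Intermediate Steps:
X(E, I) = E + 2*I
G = -12 (G = -4 + 2*(-4) = -4 - 8 = -12)
Q(o) = 2*o/(-12 + o) (Q(o) = (o + o)/(o - 12) = (2*o)/(-12 + o) = 2*o/(-12 + o))
(-2 + 4)**2 - 121*Q(10) = (-2 + 4)**2 - 242*10/(-12 + 10) = 2**2 - 242*10/(-2) = 4 - 242*10*(-1)/2 = 4 - 121*(-10) = 4 + 1210 = 1214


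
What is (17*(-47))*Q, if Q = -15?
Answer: 11985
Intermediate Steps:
(17*(-47))*Q = (17*(-47))*(-15) = -799*(-15) = 11985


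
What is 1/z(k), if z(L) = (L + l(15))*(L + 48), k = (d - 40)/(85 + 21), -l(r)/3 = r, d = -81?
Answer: -11236/24293597 ≈ -0.00046251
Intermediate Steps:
l(r) = -3*r
k = -121/106 (k = (-81 - 40)/(85 + 21) = -121/106 ≈ -1.1415)
z(L) = (-45 + L)*(48 + L) (z(L) = (L - 3*15)*(L + 48) = (L - 45)*(48 + L) = (-45 + L)*(48 + L))
1/z(k) = 1/(-2160 + (-121/106)² + 3*(-121/106)) = 1/(-2160 + 14641/11236 - 363/106) = 1/(-24293597/11236) = -11236/24293597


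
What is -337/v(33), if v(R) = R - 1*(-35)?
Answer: -337/68 ≈ -4.9559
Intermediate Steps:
v(R) = 35 + R (v(R) = R + 35 = 35 + R)
-337/v(33) = -337/(35 + 33) = -337/68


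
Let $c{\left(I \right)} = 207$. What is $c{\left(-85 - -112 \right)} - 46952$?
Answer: $-46745$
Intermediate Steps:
$c{\left(-85 - -112 \right)} - 46952 = 207 - 46952 = -46745$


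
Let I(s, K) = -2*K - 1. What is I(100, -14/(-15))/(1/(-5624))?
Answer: 241832/15 ≈ 16122.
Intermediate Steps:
I(s, K) = -1 - 2*K
I(100, -14/(-15))/(1/(-5624)) = (-1 - (-28)/(-15))/(1/(-5624)) = (-1 - (-28)*(-1)/15)/(-1/5624) = (-1 - 2*14/15)*(-5624) = (-1 - 28/15)*(-5624) = -43/15*(-5624) = 241832/15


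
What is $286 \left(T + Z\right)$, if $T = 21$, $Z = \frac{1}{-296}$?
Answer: $\frac{888745}{148} \approx 6005.0$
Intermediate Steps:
$Z = - \frac{1}{296} \approx -0.0033784$
$286 \left(T + Z\right) = 286 \left(21 - \frac{1}{296}\right) = 286 \cdot \frac{6215}{296} = \frac{888745}{148}$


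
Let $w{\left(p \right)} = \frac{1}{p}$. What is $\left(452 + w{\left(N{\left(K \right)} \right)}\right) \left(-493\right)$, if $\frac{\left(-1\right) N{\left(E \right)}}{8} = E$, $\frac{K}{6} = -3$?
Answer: $- \frac{32088877}{144} \approx -2.2284 \cdot 10^{5}$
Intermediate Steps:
$K = -18$ ($K = 6 \left(-3\right) = -18$)
$N{\left(E \right)} = - 8 E$
$\left(452 + w{\left(N{\left(K \right)} \right)}\right) \left(-493\right) = \left(452 + \frac{1}{\left(-8\right) \left(-18\right)}\right) \left(-493\right) = \left(452 + \frac{1}{144}\right) \left(-493\right) = \frac{65089}{144} \left(-493\right) = - \frac{32088877}{144}$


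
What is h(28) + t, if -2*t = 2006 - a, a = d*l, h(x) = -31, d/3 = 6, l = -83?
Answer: -1781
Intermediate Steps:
d = 18 (d = 3*6 = 18)
a = -1494 (a = 18*(-83) = -1494)
t = -1750 (t = -(2006 - 1*(-1494))/2 = -(2006 + 1494)/2 = -½*3500 = -1750)
h(28) + t = -31 - 1750 = -1781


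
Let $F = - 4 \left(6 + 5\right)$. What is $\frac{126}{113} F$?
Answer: $- \frac{5544}{113} \approx -49.062$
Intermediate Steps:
$F = -44$ ($F = \left(-4\right) 11 = -44$)
$\frac{126}{113} F = \frac{126}{113} \left(-44\right) = - \frac{5544}{113}$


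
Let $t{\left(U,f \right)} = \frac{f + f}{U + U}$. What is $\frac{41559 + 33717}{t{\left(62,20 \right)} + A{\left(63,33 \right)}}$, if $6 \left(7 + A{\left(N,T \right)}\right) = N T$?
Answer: $\frac{518568}{2341} \approx 221.52$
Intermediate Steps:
$A{\left(N,T \right)} = -7 + \frac{N T}{6}$
$t{\left(U,f \right)} = \frac{f}{U}$ ($t{\left(U,f \right)} = \frac{2 f}{2 U} = 2 f \frac{1}{2 U} = \frac{f}{U}$)
$\frac{41559 + 33717}{t{\left(62,20 \right)} + A{\left(63,33 \right)}} = \frac{41559 + 33717}{\frac{20}{62} - \left(7 - \frac{693}{2}\right)} = \frac{75276}{20 \cdot \frac{1}{62} + \left(-7 + \frac{693}{2}\right)} = \frac{75276}{\frac{10}{31} + \frac{679}{2}} = \frac{75276}{\frac{21069}{62}} = 75276 \cdot \frac{62}{21069} = \frac{518568}{2341}$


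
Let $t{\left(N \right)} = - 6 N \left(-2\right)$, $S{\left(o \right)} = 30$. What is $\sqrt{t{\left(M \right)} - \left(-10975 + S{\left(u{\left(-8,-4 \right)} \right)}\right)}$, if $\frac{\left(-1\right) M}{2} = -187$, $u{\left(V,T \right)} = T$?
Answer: $\sqrt{15433} \approx 124.23$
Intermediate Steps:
$M = 374$ ($M = \left(-2\right) \left(-187\right) = 374$)
$t{\left(N \right)} = 12 N$
$\sqrt{t{\left(M \right)} - \left(-10975 + S{\left(u{\left(-8,-4 \right)} \right)}\right)} = \sqrt{12 \cdot 374 + \left(10975 - 30\right)} = \sqrt{4488 + \left(10975 - 30\right)} = \sqrt{4488 + 10945} = \sqrt{15433}$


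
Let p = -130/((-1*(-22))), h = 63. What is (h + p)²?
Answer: 394384/121 ≈ 3259.4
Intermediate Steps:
p = -65/11 (p = -130/22 = -130*1/22 = -65/11 ≈ -5.9091)
(h + p)² = (63 - 65/11)² = (628/11)² = 394384/121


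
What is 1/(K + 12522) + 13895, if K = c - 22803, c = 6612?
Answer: 50980754/3669 ≈ 13895.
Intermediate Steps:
K = -16191 (K = 6612 - 22803 = -16191)
1/(K + 12522) + 13895 = 1/(-16191 + 12522) + 13895 = 1/(-3669) + 13895 = -1/3669 + 13895 = 50980754/3669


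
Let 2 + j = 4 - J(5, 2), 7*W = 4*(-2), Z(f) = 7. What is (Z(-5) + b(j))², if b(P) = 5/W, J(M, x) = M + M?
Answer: 441/64 ≈ 6.8906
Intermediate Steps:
J(M, x) = 2*M
W = -8/7 (W = (4*(-2))/7 = (⅐)*(-8) = -8/7 ≈ -1.1429)
j = -8 (j = -2 + (4 - 2*5) = -2 + (4 - 1*10) = -2 + (4 - 10) = -2 - 6 = -8)
b(P) = -35/8 (b(P) = 5/(-8/7) = 5*(-7/8) = -35/8)
(Z(-5) + b(j))² = (7 - 35/8)² = (21/8)² = 441/64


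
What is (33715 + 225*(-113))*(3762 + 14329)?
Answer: 149974390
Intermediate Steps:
(33715 + 225*(-113))*(3762 + 14329) = (33715 - 25425)*18091 = 8290*18091 = 149974390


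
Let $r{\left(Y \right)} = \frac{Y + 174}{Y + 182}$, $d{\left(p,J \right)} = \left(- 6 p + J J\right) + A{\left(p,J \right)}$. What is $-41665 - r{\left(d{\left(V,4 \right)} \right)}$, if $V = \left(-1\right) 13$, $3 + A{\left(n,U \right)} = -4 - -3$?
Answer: $- \frac{1416643}{34} \approx -41666.0$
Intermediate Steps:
$A{\left(n,U \right)} = -4$ ($A{\left(n,U \right)} = -3 - 1 = -4$)
$V = -13$
$d{\left(p,J \right)} = -4 + J^{2} - 6 p$ ($d{\left(p,J \right)} = \left(- 6 p + J J\right) - 4 = \left(- 6 p + J^{2}\right) - 4 = \left(J^{2} - 6 p\right) - 4 = -4 + J^{2} - 6 p$)
$r{\left(Y \right)} = \frac{174 + Y}{182 + Y}$
$-41665 - r{\left(d{\left(V,4 \right)} \right)} = -41665 - \frac{174 - \left(-74 - 16\right)}{182 - \left(-74 - 16\right)} = -41665 - \frac{174 + \left(-4 + 16 + 78\right)}{182 + \left(-4 + 16 + 78\right)} = -41665 - \frac{174 + 90}{182 + 90} = -41665 - \frac{1}{272} \cdot 264 = -41665 - \frac{33}{34} = - \frac{1416643}{34}$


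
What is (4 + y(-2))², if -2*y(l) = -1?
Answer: 81/4 ≈ 20.250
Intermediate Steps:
y(l) = ½ (y(l) = -½*(-1) = ½)
(4 + y(-2))² = (4 + ½)² = (9/2)² = 81/4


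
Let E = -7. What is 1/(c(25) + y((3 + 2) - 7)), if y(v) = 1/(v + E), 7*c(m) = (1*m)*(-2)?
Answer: -63/457 ≈ -0.13786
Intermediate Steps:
c(m) = -2*m/7 (c(m) = ((1*m)*(-2))/7 = (m*(-2))/7 = (-2*m)/7 = -2*m/7)
y(v) = 1/(-7 + v) (y(v) = 1/(v - 7) = 1/(-7 + v))
1/(c(25) + y((3 + 2) - 7)) = 1/(-2/7*25 + 1/(-7 + ((3 + 2) - 7))) = 1/(-50/7 + 1/(-7 + (5 - 7))) = 1/(-50/7 + 1/(-7 - 2)) = 1/(-50/7 + 1/(-9)) = 1/(-50/7 - ⅑) = 1/(-457/63) = -63/457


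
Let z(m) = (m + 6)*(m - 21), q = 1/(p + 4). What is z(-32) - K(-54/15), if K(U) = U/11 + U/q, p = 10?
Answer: 15716/11 ≈ 1428.7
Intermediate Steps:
q = 1/14 (q = 1/(10 + 4) = 1/14 ≈ 0.071429)
z(m) = (-21 + m)*(6 + m) (z(m) = (6 + m)*(-21 + m) = (-21 + m)*(6 + m))
K(U) = 155*U/11 (K(U) = U/11 + U/(1/14) = U*(1/11) + U*14 = U/11 + 14*U = 155*U/11)
z(-32) - K(-54/15) = (-126 + (-32)² - 15*(-32)) - 155*(-54/15)/11 = (-126 + 1024 + 480) - 155*(-54*1/15)/11 = 1378 - 155*(-18)/(11*5) = 1378 - 1*(-558/11) = 1378 + 558/11 = 15716/11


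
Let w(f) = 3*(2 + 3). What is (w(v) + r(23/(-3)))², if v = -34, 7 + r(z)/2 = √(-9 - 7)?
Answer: -63 + 16*I ≈ -63.0 + 16.0*I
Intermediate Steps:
r(z) = -14 + 8*I (r(z) = -14 + 2*√(-9 - 7) = -14 + 2*√(-16) = -14 + 2*(4*I) = -14 + 8*I)
w(f) = 15 (w(f) = 3*5 = 15)
(w(v) + r(23/(-3)))² = (15 + (-14 + 8*I))² = (1 + 8*I)²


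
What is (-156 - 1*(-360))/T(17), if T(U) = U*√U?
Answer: 12*√17/17 ≈ 2.9104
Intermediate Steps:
T(U) = U^(3/2)
(-156 - 1*(-360))/T(17) = (-156 - 1*(-360))/(17^(3/2)) = (-156 + 360)/((17*√17)) = 204*(√17/289) = 12*√17/17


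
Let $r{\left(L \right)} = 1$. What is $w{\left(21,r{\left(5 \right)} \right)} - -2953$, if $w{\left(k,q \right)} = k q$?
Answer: $2974$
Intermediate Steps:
$w{\left(21,r{\left(5 \right)} \right)} - -2953 = 21 \cdot 1 - -2953 = 21 + 2953 = 2974$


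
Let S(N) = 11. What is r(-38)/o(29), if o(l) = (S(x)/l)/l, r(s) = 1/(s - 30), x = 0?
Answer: -841/748 ≈ -1.1243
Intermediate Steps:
r(s) = 1/(-30 + s)
o(l) = 11/l² (o(l) = (11/l)/l = 11/l²)
r(-38)/o(29) = 1/((-30 - 38)*((11/29²))) = 1/((-68)*((11*(1/841)))) = -1/(68*11/841) = -1/68*841/11 = -841/748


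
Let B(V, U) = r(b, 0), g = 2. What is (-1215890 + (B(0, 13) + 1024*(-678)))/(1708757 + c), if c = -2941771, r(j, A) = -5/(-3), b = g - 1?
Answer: 5730481/3699042 ≈ 1.5492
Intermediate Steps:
b = 1 (b = 2 - 1 = 1)
r(j, A) = 5/3 (r(j, A) = -5*(-⅓) = 5/3)
B(V, U) = 5/3
(-1215890 + (B(0, 13) + 1024*(-678)))/(1708757 + c) = (-1215890 + (5/3 + 1024*(-678)))/(1708757 - 2941771) = (-1215890 + (5/3 - 694272))/(-1233014) = (-1215890 - 2082811/3)*(-1/1233014) = -5730481/3*(-1/1233014) = 5730481/3699042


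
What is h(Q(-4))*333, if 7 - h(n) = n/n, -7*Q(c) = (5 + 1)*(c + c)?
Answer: 1998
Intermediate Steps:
Q(c) = -12*c/7 (Q(c) = -(5 + 1)*(c + c)/7 = -6*2*c/7 = -12*c/7)
h(n) = 6 (h(n) = 7 - n/n = 7 - 1*1 = 7 - 1 = 6)
h(Q(-4))*333 = 6*333 = 1998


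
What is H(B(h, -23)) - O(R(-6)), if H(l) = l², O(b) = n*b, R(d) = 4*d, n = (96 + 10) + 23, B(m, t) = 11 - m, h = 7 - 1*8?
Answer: 3240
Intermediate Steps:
h = -1 (h = 7 - 8 = -1)
n = 129 (n = 106 + 23 = 129)
O(b) = 129*b
H(B(h, -23)) - O(R(-6)) = (11 - 1*(-1))² - 129*4*(-6) = (11 + 1)² - 129*(-24) = 12² - 1*(-3096) = 144 + 3096 = 3240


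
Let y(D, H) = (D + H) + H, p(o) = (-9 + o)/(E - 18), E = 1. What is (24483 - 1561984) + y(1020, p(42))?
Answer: -26120243/17 ≈ -1.5365e+6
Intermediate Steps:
p(o) = 9/17 - o/17 (p(o) = (-9 + o)/(1 - 18) = (-9 + o)/(-17) = (-9 + o)*(-1/17) = 9/17 - o/17)
y(D, H) = D + 2*H
(24483 - 1561984) + y(1020, p(42)) = (24483 - 1561984) + (1020 + 2*(9/17 - 1/17*42)) = -1537501 + (1020 + 2*(9/17 - 42/17)) = -1537501 + (1020 + 2*(-33/17)) = -1537501 + (1020 - 66/17) = -1537501 + 17274/17 = -26120243/17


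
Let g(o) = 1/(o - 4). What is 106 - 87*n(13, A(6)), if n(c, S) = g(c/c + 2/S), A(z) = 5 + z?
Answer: 4243/31 ≈ 136.87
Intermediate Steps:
g(o) = 1/(-4 + o)
n(c, S) = 1/(-3 + 2/S) (n(c, S) = 1/(-4 + (c/c + 2/S)) = 1/(-4 + (1 + 2/S)) = 1/(-3 + 2/S))
106 - 87*n(13, A(6)) = 106 - (-87)*(5 + 6)/(-2 + 3*(5 + 6)) = 106 - (-87)*11/(-2 + 3*11) = 106 - (-87)*11/(-2 + 33) = 106 - (-87)*11/31 = 106 - 87*(-11/31) = 106 + 957/31 = 4243/31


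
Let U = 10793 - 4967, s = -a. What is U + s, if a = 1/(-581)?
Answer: 3384907/581 ≈ 5826.0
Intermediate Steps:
a = -1/581 ≈ -0.0017212
s = 1/581 (s = -1*(-1/581) = 1/581 ≈ 0.0017212)
U = 5826
U + s = 5826 + 1/581 = 3384907/581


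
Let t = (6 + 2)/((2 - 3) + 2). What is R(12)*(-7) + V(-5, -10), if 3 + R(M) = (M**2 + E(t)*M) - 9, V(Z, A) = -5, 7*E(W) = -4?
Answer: -881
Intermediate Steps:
t = 8 (t = 8/(-1 + 2) = 8/1 = 8*1 = 8)
E(W) = -4/7 (E(W) = (1/7)*(-4) = -4/7)
R(M) = -12 + M**2 - 4*M/7 (R(M) = -3 + ((M**2 - 4*M/7) - 9) = -3 + (-9 + M**2 - 4*M/7) = -12 + M**2 - 4*M/7)
R(12)*(-7) + V(-5, -10) = (-12 + 12**2 - 4/7*12)*(-7) - 5 = (-12 + 144 - 48/7)*(-7) - 5 = (876/7)*(-7) - 5 = -876 - 5 = -881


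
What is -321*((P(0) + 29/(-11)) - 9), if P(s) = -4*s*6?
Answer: 41088/11 ≈ 3735.3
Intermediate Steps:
P(s) = -24*s
-321*((P(0) + 29/(-11)) - 9) = -321*((-24*0 + 29/(-11)) - 9) = -321*((0 + 29*(-1/11)) - 9) = -321*((0 - 29/11) - 9) = -321*(-29/11 - 9) = -321*(-128/11) = 41088/11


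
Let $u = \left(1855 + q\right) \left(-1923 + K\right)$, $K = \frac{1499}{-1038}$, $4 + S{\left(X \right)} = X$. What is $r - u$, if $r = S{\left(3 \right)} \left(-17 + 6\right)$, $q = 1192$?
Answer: $\frac{6086616349}{1038} \approx 5.8638 \cdot 10^{6}$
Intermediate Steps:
$S{\left(X \right)} = -4 + X$
$K = - \frac{1499}{1038}$ ($K = 1499 \left(- \frac{1}{1038}\right) = - \frac{1499}{1038} \approx -1.4441$)
$u = - \frac{6086604931}{1038}$ ($u = \left(1855 + 1192\right) \left(-1923 - \frac{1499}{1038}\right) = 3047 \left(- \frac{1997573}{1038}\right) = - \frac{6086604931}{1038} \approx -5.8638 \cdot 10^{6}$)
$r = 11$ ($r = \left(-4 + 3\right) \left(-17 + 6\right) = \left(-1\right) \left(-11\right) = 11$)
$r - u = 11 - - \frac{6086604931}{1038} = 11 + \frac{6086604931}{1038} = \frac{6086616349}{1038}$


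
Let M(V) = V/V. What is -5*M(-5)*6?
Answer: -30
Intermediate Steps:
M(V) = 1
-5*M(-5)*6 = -5*1*6 = -5*6 = -30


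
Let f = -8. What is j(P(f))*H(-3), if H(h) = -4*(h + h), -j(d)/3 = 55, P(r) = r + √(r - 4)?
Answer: -3960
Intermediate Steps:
P(r) = r + √(-4 + r)
j(d) = -165 (j(d) = -3*55 = -165)
H(h) = -8*h
j(P(f))*H(-3) = -(-1320)*(-3) = -165*24 = -3960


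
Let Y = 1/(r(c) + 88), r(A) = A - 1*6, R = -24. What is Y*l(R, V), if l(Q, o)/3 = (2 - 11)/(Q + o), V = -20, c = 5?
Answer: 9/1276 ≈ 0.0070533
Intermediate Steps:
r(A) = -6 + A (r(A) = A - 6 = -6 + A)
Y = 1/87 (Y = 1/((-6 + 5) + 88) = 1/(-1 + 88) = 1/87 ≈ 0.011494)
l(Q, o) = -27/(Q + o) (l(Q, o) = 3*((2 - 11)/(Q + o)) = 3*(-9/(Q + o)) = -27/(Q + o))
Y*l(R, V) = (-27/(-24 - 20))/87 = (-27/(-44))/87 = (-27*(-1/44))/87 = (1/87)*(27/44) = 9/1276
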